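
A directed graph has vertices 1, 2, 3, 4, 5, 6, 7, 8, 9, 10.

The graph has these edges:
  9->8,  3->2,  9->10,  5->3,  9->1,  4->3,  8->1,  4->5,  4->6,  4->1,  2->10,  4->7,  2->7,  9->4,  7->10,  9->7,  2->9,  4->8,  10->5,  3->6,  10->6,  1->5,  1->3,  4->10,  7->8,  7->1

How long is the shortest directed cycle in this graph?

For each vertex v, BFS finds the shortest path from v back to v.
The shortest such closed walk is 2 → 10 → 5 → 3 → 2, length 4.

4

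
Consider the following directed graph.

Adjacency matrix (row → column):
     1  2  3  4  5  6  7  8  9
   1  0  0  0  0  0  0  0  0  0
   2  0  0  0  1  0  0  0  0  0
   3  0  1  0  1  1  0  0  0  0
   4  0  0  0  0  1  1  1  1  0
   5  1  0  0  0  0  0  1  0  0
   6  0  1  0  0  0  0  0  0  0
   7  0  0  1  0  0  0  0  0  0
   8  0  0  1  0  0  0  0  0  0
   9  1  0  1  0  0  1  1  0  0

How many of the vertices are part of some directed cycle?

A vertex is on a directed cycle iff it belongs to a strongly connected component of size ≥ 2 (or has a self-loop).
The vertices on cycles are {2, 3, 4, 5, 6, 7, 8} — 7 in total.

7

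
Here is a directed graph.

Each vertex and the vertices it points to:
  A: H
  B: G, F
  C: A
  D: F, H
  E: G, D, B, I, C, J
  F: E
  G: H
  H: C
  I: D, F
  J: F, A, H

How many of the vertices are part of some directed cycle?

9

A vertex is on a directed cycle iff it belongs to a strongly connected component of size ≥ 2 (or has a self-loop).
The vertices on cycles are {A, B, C, D, E, F, H, I, J} — 9 in total.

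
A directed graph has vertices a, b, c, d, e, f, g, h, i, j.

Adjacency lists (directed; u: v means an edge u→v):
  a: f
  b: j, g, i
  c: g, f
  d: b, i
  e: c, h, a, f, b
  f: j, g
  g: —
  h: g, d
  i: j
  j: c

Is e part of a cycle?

No

e lies on a cycle iff there is a path from e back to itself.
Exploring from e, it never reaches itself; equivalently, its strongly connected component is a singleton.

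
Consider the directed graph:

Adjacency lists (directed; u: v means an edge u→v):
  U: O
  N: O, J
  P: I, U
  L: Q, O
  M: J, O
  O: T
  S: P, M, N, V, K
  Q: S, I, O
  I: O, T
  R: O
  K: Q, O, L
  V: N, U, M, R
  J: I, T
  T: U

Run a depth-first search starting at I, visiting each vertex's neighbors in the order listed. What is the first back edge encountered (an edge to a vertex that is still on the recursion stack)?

U->O

DFS from I (visiting each vertex's neighbors in the order listed); mark gray on enter, black on exit:
I gray
  O gray
    T gray
      U gray
        U→O: O is gray → back edge
First back edge: U → O.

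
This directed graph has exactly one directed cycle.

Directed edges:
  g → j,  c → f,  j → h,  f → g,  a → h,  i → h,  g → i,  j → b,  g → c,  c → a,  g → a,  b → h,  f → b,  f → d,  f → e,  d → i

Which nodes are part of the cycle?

DFS with gray/black marking from f:
f gray
  g gray
    c gray
      c→f: f is gray → back edge
Back edge closes the cycle f → g → c → f; its vertices are {c, f, g}.

c, f, g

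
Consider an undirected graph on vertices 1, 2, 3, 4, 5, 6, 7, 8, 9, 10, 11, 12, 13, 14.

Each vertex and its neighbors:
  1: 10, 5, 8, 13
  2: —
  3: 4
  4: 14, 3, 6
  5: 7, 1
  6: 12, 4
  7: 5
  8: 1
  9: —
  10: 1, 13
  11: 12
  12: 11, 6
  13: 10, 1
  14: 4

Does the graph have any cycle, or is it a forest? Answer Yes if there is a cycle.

Yes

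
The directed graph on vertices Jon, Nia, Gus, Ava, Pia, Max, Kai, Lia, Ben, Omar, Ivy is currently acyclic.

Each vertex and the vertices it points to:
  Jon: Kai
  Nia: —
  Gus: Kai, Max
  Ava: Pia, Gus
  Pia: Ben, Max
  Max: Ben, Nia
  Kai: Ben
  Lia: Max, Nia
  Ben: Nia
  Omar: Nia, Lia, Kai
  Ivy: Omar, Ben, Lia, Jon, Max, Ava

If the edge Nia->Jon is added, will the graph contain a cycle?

Adding Nia→Jon creates a cycle iff Jon can already reach Nia.
Path from Jon: Jon → Kai → Ben → Nia.
So Jon → … → Nia → Jon is a cycle.

Yes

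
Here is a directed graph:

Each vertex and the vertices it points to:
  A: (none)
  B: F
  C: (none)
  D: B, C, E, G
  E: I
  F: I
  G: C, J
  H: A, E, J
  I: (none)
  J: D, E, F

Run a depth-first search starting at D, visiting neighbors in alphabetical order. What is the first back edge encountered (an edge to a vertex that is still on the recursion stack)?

J->D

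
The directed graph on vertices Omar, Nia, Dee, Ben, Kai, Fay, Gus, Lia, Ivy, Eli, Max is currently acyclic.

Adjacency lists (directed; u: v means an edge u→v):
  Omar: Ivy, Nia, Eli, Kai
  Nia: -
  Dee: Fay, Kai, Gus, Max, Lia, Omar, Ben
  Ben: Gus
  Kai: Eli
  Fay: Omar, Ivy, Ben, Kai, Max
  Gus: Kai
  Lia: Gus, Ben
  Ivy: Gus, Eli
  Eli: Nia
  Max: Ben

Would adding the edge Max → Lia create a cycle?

No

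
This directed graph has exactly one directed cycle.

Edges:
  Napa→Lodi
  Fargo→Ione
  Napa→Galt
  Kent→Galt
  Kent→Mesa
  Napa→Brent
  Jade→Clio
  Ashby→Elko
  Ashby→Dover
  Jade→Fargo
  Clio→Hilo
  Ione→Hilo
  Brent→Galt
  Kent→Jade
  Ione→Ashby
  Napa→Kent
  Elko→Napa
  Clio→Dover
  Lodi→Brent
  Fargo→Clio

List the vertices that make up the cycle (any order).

DFS with gray/black marking from Napa:
Napa gray
  Lodi gray
    Brent gray
      Galt gray
      Galt black
    Brent black
  Lodi black
  Kent gray
    Kent→Galt: Galt black — skip
    Jade gray
      Clio gray
        Hilo gray
        Hilo black
        Dover gray
        Dover black
      Clio black
      Fargo gray
        Ione gray
          Ashby gray
            Elko gray
              Elko→Napa: Napa is gray → back edge
Back edge closes the cycle Napa → Kent → Jade → Fargo → Ione → Ashby → Elko → Napa; its vertices are {Elko, Ione, Jade, Kent, Napa, Ashby, Fargo}.

Elko, Ione, Jade, Kent, Napa, Ashby, Fargo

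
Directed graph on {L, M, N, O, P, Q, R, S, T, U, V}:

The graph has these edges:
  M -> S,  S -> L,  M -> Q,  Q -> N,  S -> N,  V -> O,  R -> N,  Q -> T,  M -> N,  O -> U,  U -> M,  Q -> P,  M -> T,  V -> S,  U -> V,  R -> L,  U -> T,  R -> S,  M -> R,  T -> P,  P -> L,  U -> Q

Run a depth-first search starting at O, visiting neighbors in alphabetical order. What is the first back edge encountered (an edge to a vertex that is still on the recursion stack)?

DFS from O (visiting neighbors in alphabetical order); mark gray on enter, black on exit:
O gray
  U gray
    M gray
      N gray
      N black
      Q gray
        Q→N: N black — skip
        P gray
          L gray
          L black
        P black
        T gray
          T→P: P black — skip
        T black
      Q black
      R gray
        R→L: L black — skip
        R→N: N black — skip
        S gray
          S→L: L black — skip
          S→N: N black — skip
        S black
      R black
      M→S: S black — skip
      M→T: T black — skip
    M black
    U→Q: Q black — skip
    U→T: T black — skip
    V gray
      V→O: O is gray → back edge
First back edge: V → O.

V->O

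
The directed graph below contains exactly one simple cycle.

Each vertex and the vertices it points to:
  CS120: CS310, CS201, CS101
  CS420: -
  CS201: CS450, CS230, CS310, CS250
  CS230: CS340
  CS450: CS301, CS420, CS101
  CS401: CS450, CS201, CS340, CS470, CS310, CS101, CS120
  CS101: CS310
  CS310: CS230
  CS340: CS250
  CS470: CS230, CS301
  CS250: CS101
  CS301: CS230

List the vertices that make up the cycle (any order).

DFS with gray/black marking from CS340:
CS340 gray
  CS250 gray
    CS101 gray
      CS310 gray
        CS230 gray
          CS230→CS340: CS340 is gray → back edge
Back edge closes the cycle CS340 → CS250 → CS101 → CS310 → CS230 → CS340; its vertices are {CS101, CS230, CS250, CS310, CS340}.

CS101, CS230, CS250, CS310, CS340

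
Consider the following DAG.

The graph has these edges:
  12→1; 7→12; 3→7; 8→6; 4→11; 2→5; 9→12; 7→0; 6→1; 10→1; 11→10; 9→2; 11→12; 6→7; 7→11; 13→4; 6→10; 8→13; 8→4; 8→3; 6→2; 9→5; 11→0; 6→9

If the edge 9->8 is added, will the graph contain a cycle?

Adding 9→8 creates a cycle iff 8 can already reach 9.
Path from 8: 8 → 6 → 9.
So 8 → … → 9 → 8 is a cycle.

Yes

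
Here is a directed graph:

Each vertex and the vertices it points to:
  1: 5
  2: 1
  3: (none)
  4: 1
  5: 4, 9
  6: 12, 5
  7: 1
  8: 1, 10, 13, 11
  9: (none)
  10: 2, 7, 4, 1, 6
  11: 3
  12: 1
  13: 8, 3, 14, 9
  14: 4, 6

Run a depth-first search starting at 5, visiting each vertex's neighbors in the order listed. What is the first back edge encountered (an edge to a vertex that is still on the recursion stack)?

1→5

DFS from 5 (visiting each vertex's neighbors in the order listed); mark gray on enter, black on exit:
5 gray
  4 gray
    1 gray
      1→5: 5 is gray → back edge
First back edge: 1 → 5.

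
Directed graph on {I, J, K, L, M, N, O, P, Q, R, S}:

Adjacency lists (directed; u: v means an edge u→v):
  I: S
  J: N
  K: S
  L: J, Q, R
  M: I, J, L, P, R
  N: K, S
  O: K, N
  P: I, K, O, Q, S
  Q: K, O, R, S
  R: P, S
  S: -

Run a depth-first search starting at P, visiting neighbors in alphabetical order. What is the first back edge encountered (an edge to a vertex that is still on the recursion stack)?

DFS from P (visiting neighbors in alphabetical order); mark gray on enter, black on exit:
P gray
  I gray
    S gray
    S black
  I black
  K gray
    K→S: S black — skip
  K black
  O gray
    O→K: K black — skip
    N gray
      N→K: K black — skip
      N→S: S black — skip
    N black
  O black
  Q gray
    Q→K: K black — skip
    Q→O: O black — skip
    R gray
      R→P: P is gray → back edge
First back edge: R → P.

R->P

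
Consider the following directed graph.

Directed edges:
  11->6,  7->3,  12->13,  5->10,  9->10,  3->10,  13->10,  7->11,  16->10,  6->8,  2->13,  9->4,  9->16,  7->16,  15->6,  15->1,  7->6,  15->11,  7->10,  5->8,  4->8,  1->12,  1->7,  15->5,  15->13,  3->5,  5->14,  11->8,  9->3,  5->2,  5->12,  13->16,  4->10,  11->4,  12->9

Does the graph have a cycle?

Yes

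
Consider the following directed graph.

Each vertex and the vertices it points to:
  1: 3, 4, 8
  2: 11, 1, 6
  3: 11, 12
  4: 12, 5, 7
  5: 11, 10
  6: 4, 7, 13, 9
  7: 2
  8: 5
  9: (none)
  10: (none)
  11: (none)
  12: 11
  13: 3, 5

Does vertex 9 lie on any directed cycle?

No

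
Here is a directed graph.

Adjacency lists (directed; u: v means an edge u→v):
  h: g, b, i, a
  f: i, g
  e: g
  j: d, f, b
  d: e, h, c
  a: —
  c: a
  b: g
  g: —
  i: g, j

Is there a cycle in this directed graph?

Yes

DFS with white/gray/black marking, starting from j:
j gray
  d gray
    e gray
      g gray
      g black
    e black
    h gray
      h→g: g black — skip
      b gray
        b→g: g black — skip
      b black
      i gray
        i→g: g black — skip
        i→j: j is gray → back edge
Back edge found, so a cycle exists: j → d → h → i → j.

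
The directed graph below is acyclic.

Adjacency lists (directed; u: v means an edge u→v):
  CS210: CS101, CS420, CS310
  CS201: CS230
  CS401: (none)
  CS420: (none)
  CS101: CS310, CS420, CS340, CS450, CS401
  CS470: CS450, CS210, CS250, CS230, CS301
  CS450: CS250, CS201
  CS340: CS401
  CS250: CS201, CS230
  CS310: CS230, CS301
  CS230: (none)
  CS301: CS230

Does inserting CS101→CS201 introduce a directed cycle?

Adding CS101→CS201 creates a cycle iff CS201 can already reach CS101.
Explore from CS201: no path reaches CS101. The graph stays acyclic.

No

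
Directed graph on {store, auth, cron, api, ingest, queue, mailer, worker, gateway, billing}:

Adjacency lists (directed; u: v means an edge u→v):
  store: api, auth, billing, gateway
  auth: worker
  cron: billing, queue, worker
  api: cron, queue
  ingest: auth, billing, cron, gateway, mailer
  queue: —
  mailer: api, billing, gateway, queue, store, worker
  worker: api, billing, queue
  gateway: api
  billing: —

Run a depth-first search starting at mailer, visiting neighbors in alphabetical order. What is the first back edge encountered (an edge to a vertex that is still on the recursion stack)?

DFS from mailer (visiting neighbors in alphabetical order); mark gray on enter, black on exit:
mailer gray
  api gray
    cron gray
      billing gray
      billing black
      queue gray
      queue black
      worker gray
        worker→api: api is gray → back edge
First back edge: worker → api.

worker->api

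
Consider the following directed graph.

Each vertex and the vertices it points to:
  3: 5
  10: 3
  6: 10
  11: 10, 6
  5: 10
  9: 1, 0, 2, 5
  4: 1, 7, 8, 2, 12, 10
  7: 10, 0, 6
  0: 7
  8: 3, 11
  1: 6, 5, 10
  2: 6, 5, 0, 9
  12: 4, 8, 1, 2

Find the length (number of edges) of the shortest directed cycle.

2

For each vertex v, BFS finds the shortest path from v back to v.
The shortest such closed walk is 12 → 4 → 12, length 2.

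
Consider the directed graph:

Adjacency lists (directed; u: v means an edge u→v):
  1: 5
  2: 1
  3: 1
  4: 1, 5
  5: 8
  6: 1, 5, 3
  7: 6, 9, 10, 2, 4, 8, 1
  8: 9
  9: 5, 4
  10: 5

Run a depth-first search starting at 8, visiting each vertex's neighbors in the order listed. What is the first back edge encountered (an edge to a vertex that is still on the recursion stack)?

DFS from 8 (visiting each vertex's neighbors in the order listed); mark gray on enter, black on exit:
8 gray
  9 gray
    5 gray
      5→8: 8 is gray → back edge
First back edge: 5 → 8.

5->8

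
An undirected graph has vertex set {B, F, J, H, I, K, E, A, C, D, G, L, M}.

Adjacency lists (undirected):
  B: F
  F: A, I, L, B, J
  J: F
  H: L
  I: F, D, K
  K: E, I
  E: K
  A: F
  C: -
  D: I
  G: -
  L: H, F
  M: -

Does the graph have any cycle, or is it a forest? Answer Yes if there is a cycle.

No

DFS, tracking each vertex's parent; an edge to a visited non-parent vertex closes a cycle.
Start from L:
visit L (parent –)
  visit H (parent L)
    H–L: parent, skip
  visit F (parent L)
    visit A (parent F)
      A–F: parent, skip
    visit I (parent F)
      I–F: parent, skip
      visit D (parent I)
        D–I: parent, skip
      visit K (parent I)
        visit E (parent K)
          E–K: parent, skip
        K–I: parent, skip
    F–L: parent, skip
    visit B (parent F)
      B–F: parent, skip
    visit J (parent F)
      J–F: parent, skip
visit C (parent –)
visit G (parent –)
visit M (parent –)
No non-parent visited neighbor found — the graph is a forest.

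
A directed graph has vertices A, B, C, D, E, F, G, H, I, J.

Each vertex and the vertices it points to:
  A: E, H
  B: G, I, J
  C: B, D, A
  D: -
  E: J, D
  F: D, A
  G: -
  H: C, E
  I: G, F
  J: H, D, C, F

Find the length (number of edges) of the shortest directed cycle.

3

For each vertex v, BFS finds the shortest path from v back to v.
The shortest such closed walk is B → J → C → B, length 3.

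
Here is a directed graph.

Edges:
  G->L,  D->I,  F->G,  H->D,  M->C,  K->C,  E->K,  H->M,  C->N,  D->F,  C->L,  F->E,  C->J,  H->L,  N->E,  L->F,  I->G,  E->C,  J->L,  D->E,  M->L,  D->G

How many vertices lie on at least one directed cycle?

8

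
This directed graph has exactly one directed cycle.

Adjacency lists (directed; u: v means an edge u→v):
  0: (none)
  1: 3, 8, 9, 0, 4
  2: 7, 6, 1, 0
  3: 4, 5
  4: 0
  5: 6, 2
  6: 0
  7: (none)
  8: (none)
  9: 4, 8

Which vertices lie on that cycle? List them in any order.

DFS with gray/black marking from 2:
2 gray
  7 gray
  7 black
  6 gray
    0 gray
    0 black
  6 black
  1 gray
    3 gray
      4 gray
        4→0: 0 black — skip
      4 black
      5 gray
        5→6: 6 black — skip
        5→2: 2 is gray → back edge
Back edge closes the cycle 2 → 1 → 3 → 5 → 2; its vertices are {1, 2, 3, 5}.

1, 2, 3, 5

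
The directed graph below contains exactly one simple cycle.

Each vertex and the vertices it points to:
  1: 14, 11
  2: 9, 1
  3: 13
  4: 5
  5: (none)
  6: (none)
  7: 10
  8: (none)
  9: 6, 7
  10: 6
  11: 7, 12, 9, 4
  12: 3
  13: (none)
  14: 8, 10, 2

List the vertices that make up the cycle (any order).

DFS with gray/black marking from 14:
14 gray
  8 gray
  8 black
  10 gray
    6 gray
    6 black
  10 black
  2 gray
    9 gray
      9→6: 6 black — skip
      7 gray
        7→10: 10 black — skip
      7 black
    9 black
    1 gray
      1→14: 14 is gray → back edge
Back edge closes the cycle 14 → 2 → 1 → 14; its vertices are {1, 2, 14}.

1, 2, 14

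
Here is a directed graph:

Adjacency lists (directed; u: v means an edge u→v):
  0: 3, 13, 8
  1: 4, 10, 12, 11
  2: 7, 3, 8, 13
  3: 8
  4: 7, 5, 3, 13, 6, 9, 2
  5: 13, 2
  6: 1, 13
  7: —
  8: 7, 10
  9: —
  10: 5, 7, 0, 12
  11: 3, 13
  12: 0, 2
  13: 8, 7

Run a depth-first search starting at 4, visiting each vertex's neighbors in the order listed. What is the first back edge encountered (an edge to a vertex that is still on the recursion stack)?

DFS from 4 (visiting each vertex's neighbors in the order listed); mark gray on enter, black on exit:
4 gray
  7 gray
  7 black
  5 gray
    13 gray
      8 gray
        8→7: 7 black — skip
        10 gray
          10→5: 5 is gray → back edge
First back edge: 10 → 5.

10→5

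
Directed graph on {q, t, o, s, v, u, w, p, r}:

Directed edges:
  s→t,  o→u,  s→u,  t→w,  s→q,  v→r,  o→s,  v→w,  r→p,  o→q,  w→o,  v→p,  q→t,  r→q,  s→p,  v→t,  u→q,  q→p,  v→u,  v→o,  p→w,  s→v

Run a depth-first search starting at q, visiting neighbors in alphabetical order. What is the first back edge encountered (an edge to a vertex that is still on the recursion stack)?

o->q

DFS from q (visiting neighbors in alphabetical order); mark gray on enter, black on exit:
q gray
  p gray
    w gray
      o gray
        o→q: q is gray → back edge
First back edge: o → q.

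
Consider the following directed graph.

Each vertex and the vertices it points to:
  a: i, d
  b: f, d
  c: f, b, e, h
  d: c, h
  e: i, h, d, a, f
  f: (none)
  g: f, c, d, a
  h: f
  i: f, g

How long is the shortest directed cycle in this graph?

For each vertex v, BFS finds the shortest path from v back to v.
The shortest such closed walk is e → d → c → e, length 3.

3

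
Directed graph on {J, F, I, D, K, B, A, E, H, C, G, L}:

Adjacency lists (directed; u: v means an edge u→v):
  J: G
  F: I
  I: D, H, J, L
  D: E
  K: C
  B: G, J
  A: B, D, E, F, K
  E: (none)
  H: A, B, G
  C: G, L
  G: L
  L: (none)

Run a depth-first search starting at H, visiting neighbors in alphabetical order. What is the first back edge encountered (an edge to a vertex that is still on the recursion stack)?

I->H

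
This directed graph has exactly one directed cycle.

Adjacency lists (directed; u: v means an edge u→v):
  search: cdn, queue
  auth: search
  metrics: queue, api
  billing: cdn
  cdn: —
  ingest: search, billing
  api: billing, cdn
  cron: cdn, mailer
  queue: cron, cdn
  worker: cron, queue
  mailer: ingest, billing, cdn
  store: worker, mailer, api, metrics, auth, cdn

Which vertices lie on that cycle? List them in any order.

cron, queue, ingest, mailer, search

DFS with gray/black marking from mailer:
mailer gray
  ingest gray
    search gray
      cdn gray
      cdn black
      queue gray
        cron gray
          cron→cdn: cdn black — skip
          cron→mailer: mailer is gray → back edge
Back edge closes the cycle mailer → ingest → search → queue → cron → mailer; its vertices are {cron, queue, ingest, mailer, search}.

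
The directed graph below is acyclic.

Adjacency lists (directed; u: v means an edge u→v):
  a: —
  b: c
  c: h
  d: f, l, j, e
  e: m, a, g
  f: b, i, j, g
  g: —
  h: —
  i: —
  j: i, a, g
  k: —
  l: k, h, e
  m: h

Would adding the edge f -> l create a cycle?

No

Adding f→l creates a cycle iff l can already reach f.
Explore from l: no path reaches f. The graph stays acyclic.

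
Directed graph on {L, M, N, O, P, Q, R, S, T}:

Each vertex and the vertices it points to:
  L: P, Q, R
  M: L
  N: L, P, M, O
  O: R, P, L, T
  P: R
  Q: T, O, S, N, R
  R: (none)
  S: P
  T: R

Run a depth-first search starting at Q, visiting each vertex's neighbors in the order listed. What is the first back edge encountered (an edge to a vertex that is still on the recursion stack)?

L→Q

DFS from Q (visiting each vertex's neighbors in the order listed); mark gray on enter, black on exit:
Q gray
  T gray
    R gray
    R black
  T black
  O gray
    O→R: R black — skip
    P gray
      P→R: R black — skip
    P black
    L gray
      L→P: P black — skip
      L→Q: Q is gray → back edge
First back edge: L → Q.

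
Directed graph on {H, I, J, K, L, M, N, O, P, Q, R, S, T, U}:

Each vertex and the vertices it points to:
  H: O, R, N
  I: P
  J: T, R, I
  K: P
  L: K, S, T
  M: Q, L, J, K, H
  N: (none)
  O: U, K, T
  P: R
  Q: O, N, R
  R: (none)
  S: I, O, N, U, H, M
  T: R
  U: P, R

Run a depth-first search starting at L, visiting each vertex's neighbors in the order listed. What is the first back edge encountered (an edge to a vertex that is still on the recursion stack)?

M→L

DFS from L (visiting each vertex's neighbors in the order listed); mark gray on enter, black on exit:
L gray
  K gray
    P gray
      R gray
      R black
    P black
  K black
  S gray
    I gray
      I→P: P black — skip
    I black
    O gray
      U gray
        U→P: P black — skip
        U→R: R black — skip
      U black
      O→K: K black — skip
      T gray
        T→R: R black — skip
      T black
    O black
    N gray
    N black
    S→U: U black — skip
    H gray
      H→O: O black — skip
      H→R: R black — skip
      H→N: N black — skip
    H black
    M gray
      Q gray
        Q→O: O black — skip
        Q→N: N black — skip
        Q→R: R black — skip
      Q black
      M→L: L is gray → back edge
First back edge: M → L.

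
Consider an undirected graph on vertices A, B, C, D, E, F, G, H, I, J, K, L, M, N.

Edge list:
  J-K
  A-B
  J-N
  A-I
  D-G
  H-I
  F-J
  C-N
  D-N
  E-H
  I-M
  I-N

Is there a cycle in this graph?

DFS, tracking each vertex's parent; an edge to a visited non-parent vertex closes a cycle.
Start from D:
visit D (parent –)
  visit G (parent D)
    G–D: parent, skip
  visit N (parent D)
    visit J (parent N)
      visit K (parent J)
        K–J: parent, skip
      visit F (parent J)
        F–J: parent, skip
      J–N: parent, skip
    N–D: parent, skip
    visit I (parent N)
      visit M (parent I)
        M–I: parent, skip
      visit H (parent I)
        visit E (parent H)
          E–H: parent, skip
        H–I: parent, skip
      visit A (parent I)
        A–I: parent, skip
        visit B (parent A)
          B–A: parent, skip
      I–N: parent, skip
    visit C (parent N)
      C–N: parent, skip
visit L (parent –)
No non-parent visited neighbor found — the graph is a forest.

No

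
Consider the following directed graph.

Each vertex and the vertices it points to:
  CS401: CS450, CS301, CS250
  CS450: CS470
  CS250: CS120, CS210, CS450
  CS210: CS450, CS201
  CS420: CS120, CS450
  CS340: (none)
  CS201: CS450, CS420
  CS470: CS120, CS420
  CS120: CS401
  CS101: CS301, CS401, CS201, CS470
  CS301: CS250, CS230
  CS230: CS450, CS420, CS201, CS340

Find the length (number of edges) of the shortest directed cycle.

For each vertex v, BFS finds the shortest path from v back to v.
The shortest such closed walk is CS401 → CS250 → CS120 → CS401, length 3.

3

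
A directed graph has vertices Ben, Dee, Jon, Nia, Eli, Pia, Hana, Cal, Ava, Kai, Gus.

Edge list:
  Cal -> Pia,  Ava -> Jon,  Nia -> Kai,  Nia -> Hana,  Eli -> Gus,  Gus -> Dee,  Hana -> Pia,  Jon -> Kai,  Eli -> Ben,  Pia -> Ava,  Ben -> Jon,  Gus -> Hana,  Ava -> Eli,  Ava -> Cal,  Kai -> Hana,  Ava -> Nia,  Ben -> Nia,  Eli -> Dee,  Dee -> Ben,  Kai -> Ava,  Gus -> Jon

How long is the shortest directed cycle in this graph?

3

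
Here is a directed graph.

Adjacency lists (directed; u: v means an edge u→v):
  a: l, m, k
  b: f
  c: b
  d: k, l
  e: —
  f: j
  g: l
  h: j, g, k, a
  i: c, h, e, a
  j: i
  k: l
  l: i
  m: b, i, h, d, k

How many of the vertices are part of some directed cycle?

12

A vertex is on a directed cycle iff it belongs to a strongly connected component of size ≥ 2 (or has a self-loop).
The vertices on cycles are {a, b, c, d, f, g, h, i, j, k, l, m} — 12 in total.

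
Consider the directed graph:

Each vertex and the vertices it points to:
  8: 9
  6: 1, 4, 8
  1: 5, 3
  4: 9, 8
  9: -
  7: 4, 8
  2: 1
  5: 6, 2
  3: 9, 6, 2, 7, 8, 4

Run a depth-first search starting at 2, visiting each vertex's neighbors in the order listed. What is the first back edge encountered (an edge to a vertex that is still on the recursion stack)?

DFS from 2 (visiting each vertex's neighbors in the order listed); mark gray on enter, black on exit:
2 gray
  1 gray
    5 gray
      6 gray
        6→1: 1 is gray → back edge
First back edge: 6 → 1.

6->1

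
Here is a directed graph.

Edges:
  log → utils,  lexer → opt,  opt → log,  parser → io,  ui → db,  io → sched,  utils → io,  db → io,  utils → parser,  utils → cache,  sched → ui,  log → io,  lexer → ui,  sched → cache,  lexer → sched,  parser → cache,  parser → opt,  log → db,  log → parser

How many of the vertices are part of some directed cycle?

8

A vertex is on a directed cycle iff it belongs to a strongly connected component of size ≥ 2 (or has a self-loop).
The vertices on cycles are {db, io, ui, log, opt, sched, utils, parser} — 8 in total.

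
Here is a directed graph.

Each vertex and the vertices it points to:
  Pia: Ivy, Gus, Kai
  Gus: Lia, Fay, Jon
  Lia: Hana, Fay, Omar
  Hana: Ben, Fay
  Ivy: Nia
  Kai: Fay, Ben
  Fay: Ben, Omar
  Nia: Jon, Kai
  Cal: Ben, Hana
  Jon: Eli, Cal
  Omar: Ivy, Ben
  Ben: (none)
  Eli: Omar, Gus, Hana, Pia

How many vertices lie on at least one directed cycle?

12

A vertex is on a directed cycle iff it belongs to a strongly connected component of size ≥ 2 (or has a self-loop).
The vertices on cycles are {Cal, Eli, Fay, Gus, Ivy, Jon, Kai, Lia, Nia, Pia, Hana, Omar} — 12 in total.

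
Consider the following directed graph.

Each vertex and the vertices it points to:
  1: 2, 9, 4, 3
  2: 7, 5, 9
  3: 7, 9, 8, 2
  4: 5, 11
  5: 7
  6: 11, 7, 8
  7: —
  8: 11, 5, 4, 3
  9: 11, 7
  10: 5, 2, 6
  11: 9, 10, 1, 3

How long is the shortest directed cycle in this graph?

2

For each vertex v, BFS finds the shortest path from v back to v.
The shortest such closed walk is 8 → 3 → 8, length 2.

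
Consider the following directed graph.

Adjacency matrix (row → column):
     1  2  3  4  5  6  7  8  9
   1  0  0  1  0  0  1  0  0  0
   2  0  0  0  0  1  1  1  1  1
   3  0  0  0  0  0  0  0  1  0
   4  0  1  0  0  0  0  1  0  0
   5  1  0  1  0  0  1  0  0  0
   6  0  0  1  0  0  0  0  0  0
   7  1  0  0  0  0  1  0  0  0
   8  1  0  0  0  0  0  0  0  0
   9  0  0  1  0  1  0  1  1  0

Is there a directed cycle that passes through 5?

No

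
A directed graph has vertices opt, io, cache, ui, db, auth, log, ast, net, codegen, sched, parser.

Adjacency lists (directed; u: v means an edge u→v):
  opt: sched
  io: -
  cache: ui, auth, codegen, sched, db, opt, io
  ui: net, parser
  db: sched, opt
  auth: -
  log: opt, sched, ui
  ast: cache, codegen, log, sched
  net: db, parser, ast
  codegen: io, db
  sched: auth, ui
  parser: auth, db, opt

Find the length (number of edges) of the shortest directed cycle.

For each vertex v, BFS finds the shortest path from v back to v.
The shortest such closed walk is ui → net → ast → sched → ui, length 4.

4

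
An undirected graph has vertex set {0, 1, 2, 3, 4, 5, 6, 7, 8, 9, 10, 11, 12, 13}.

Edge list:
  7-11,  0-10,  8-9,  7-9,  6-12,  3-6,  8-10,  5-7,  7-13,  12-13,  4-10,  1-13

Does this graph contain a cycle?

DFS, tracking each vertex's parent; an edge to a visited non-parent vertex closes a cycle.
Start from 8:
visit 8 (parent –)
  visit 10 (parent 8)
    10–8: parent, skip
    visit 0 (parent 10)
      0–10: parent, skip
    visit 4 (parent 10)
      4–10: parent, skip
  visit 9 (parent 8)
    visit 7 (parent 9)
      visit 5 (parent 7)
        5–7: parent, skip
      7–9: parent, skip
      visit 13 (parent 7)
        13–7: parent, skip
        visit 12 (parent 13)
          visit 6 (parent 12)
            6–12: parent, skip
            visit 3 (parent 6)
              3–6: parent, skip
          12–13: parent, skip
        visit 1 (parent 13)
          1–13: parent, skip
      visit 11 (parent 7)
        11–7: parent, skip
    9–8: parent, skip
visit 2 (parent –)
No non-parent visited neighbor found — the graph is a forest.

No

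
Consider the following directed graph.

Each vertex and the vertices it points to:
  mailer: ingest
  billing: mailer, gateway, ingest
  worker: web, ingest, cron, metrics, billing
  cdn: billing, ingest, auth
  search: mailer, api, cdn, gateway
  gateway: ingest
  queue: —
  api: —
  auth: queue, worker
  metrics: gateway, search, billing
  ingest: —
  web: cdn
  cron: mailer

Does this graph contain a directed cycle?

DFS with white/gray/black marking, starting from search:
search gray
  mailer gray
    ingest gray
    ingest black
  mailer black
  api gray
  api black
  cdn gray
    billing gray
      billing→mailer: mailer black — skip
      gateway gray
        gateway→ingest: ingest black — skip
      gateway black
      billing→ingest: ingest black — skip
    billing black
    cdn→ingest: ingest black — skip
    auth gray
      queue gray
      queue black
      worker gray
        web gray
          web→cdn: cdn is gray → back edge
Back edge found, so a cycle exists: cdn → auth → worker → web → cdn.

Yes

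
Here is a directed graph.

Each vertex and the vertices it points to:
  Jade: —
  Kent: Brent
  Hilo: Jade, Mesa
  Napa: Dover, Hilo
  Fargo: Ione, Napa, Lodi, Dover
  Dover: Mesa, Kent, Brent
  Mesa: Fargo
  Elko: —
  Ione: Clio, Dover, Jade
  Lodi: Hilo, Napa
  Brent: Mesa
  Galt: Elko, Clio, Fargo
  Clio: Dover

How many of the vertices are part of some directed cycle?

10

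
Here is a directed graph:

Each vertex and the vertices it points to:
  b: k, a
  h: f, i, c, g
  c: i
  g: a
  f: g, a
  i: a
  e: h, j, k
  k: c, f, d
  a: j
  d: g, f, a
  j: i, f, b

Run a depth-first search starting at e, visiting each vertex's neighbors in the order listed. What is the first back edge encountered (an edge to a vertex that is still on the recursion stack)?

i→a

DFS from e (visiting each vertex's neighbors in the order listed); mark gray on enter, black on exit:
e gray
  h gray
    f gray
      g gray
        a gray
          j gray
            i gray
              i→a: a is gray → back edge
First back edge: i → a.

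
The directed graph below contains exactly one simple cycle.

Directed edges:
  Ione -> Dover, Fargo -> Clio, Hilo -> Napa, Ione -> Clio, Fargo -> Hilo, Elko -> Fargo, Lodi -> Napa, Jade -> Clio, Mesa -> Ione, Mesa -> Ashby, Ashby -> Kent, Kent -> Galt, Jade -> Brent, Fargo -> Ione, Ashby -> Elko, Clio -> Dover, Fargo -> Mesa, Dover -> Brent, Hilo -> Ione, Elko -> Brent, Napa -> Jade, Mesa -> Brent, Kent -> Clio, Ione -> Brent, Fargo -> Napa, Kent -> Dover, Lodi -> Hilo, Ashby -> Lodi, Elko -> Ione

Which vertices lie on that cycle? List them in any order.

Elko, Mesa, Ashby, Fargo

DFS with gray/black marking from Ashby:
Ashby gray
  Lodi gray
    Napa gray
      Jade gray
        Clio gray
          Dover gray
            Brent gray
            Brent black
          Dover black
        Clio black
        Jade→Brent: Brent black — skip
      Jade black
    Napa black
    Hilo gray
      Hilo→Napa: Napa black — skip
      Ione gray
        Ione→Brent: Brent black — skip
        Ione→Dover: Dover black — skip
        Ione→Clio: Clio black — skip
      Ione black
    Hilo black
  Lodi black
  Kent gray
    Kent→Dover: Dover black — skip
    Galt gray
    Galt black
    Kent→Clio: Clio black — skip
  Kent black
  Elko gray
    Elko→Brent: Brent black — skip
    Elko→Ione: Ione black — skip
    Fargo gray
      Fargo→Ione: Ione black — skip
      Fargo→Hilo: Hilo black — skip
      Fargo→Napa: Napa black — skip
      Mesa gray
        Mesa→Brent: Brent black — skip
        Mesa→Ashby: Ashby is gray → back edge
Back edge closes the cycle Ashby → Elko → Fargo → Mesa → Ashby; its vertices are {Elko, Mesa, Ashby, Fargo}.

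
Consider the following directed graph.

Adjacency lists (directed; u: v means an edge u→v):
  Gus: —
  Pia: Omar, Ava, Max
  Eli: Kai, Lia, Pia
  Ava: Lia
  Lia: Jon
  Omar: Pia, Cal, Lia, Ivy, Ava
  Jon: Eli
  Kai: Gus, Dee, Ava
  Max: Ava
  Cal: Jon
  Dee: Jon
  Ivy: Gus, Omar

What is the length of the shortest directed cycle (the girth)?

For each vertex v, BFS finds the shortest path from v back to v.
The shortest such closed walk is Omar → Ivy → Omar, length 2.

2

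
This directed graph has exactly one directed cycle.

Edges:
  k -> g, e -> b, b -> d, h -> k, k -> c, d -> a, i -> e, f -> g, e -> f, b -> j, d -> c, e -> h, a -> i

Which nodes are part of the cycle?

a, b, d, e, i

DFS with gray/black marking from e:
e gray
  f gray
    g gray
    g black
  f black
  h gray
    k gray
      c gray
      c black
      k→g: g black — skip
    k black
  h black
  b gray
    d gray
      a gray
        i gray
          i→e: e is gray → back edge
Back edge closes the cycle e → b → d → a → i → e; its vertices are {a, b, d, e, i}.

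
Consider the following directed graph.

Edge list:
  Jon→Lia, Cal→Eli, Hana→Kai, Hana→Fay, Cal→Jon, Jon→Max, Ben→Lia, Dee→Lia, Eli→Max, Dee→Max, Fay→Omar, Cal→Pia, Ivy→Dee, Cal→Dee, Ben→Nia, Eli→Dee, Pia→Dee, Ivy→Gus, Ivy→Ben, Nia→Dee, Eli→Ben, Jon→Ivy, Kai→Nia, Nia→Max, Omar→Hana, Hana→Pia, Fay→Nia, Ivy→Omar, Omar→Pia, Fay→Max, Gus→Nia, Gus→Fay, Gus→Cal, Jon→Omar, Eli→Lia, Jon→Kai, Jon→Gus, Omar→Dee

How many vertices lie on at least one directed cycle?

A vertex is on a directed cycle iff it belongs to a strongly connected component of size ≥ 2 (or has a self-loop).
The vertices on cycles are {Cal, Fay, Gus, Ivy, Jon, Hana, Omar} — 7 in total.

7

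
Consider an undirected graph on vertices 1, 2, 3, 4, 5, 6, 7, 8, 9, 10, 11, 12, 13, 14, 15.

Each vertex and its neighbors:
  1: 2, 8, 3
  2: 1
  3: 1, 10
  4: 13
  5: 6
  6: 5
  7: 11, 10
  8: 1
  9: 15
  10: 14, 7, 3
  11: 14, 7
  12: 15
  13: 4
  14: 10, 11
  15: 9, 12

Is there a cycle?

Yes

DFS, tracking each vertex's parent; an edge to a visited non-parent vertex closes a cycle.
Start from 5:
visit 5 (parent –)
  visit 6 (parent 5)
    6–5: parent, skip
visit 1 (parent –)
  visit 2 (parent 1)
    2–1: parent, skip
  visit 8 (parent 1)
    8–1: parent, skip
  visit 3 (parent 1)
    3–1: parent, skip
    visit 10 (parent 3)
      visit 14 (parent 10)
        14–10: parent, skip
        visit 11 (parent 14)
          11–14: parent, skip
          visit 7 (parent 11)
            7–11: parent, skip
            7–10: 10 visited and ≠ parent → cycle
Cycle: 10 – 14 – 11 – 7 – 10.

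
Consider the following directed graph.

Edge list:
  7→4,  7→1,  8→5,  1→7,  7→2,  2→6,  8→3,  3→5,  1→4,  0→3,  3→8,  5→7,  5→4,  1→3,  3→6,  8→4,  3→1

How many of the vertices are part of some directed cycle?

5

A vertex is on a directed cycle iff it belongs to a strongly connected component of size ≥ 2 (or has a self-loop).
The vertices on cycles are {1, 3, 5, 7, 8} — 5 in total.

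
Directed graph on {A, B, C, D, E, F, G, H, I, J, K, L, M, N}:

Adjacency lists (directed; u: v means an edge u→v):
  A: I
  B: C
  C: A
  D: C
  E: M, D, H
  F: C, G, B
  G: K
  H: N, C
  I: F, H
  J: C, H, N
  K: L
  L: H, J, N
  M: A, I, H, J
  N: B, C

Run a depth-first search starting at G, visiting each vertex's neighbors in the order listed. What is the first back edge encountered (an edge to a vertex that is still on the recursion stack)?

F→C

DFS from G (visiting each vertex's neighbors in the order listed); mark gray on enter, black on exit:
G gray
  K gray
    L gray
      H gray
        N gray
          B gray
            C gray
              A gray
                I gray
                  F gray
                    F→C: C is gray → back edge
First back edge: F → C.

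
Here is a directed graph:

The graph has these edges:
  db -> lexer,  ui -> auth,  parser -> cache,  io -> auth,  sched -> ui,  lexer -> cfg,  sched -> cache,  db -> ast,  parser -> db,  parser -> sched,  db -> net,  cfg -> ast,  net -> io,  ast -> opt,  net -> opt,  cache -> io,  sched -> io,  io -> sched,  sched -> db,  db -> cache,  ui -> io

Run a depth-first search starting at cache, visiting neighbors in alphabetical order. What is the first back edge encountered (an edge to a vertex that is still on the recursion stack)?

sched→cache

DFS from cache (visiting neighbors in alphabetical order); mark gray on enter, black on exit:
cache gray
  io gray
    auth gray
    auth black
    sched gray
      sched→cache: cache is gray → back edge
First back edge: sched → cache.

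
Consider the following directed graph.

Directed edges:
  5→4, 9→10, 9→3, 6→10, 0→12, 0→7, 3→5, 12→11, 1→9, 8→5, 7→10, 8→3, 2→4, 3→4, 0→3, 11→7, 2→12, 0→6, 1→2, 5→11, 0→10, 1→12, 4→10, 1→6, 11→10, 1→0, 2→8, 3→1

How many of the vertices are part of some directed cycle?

A vertex is on a directed cycle iff it belongs to a strongly connected component of size ≥ 2 (or has a self-loop).
The vertices on cycles are {0, 1, 2, 3, 8, 9} — 6 in total.

6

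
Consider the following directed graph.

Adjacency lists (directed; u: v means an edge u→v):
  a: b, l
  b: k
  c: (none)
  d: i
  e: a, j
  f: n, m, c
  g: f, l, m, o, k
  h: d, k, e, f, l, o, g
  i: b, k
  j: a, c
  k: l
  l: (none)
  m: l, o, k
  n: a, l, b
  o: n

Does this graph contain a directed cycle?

No

DFS with white/gray/black marking, starting from i:
i gray
  b gray
    k gray
      l gray
      l black
    k black
  b black
  i→k: k black — skip
i black
a gray
  a→b: b black — skip
  a→l: l black — skip
a black
c gray
c black
d gray
  d→i: i black — skip
d black
e gray
  e→a: a black — skip
  j gray
    j→a: a black — skip
    j→c: c black — skip
  j black
e black
f gray
  n gray
    n→a: a black — skip
    n→l: l black — skip
    n→b: b black — skip
  n black
  m gray
    m→l: l black — skip
    o gray
      o→n: n black — skip
    o black
    m→k: k black — skip
  m black
  f→c: c black — skip
f black
g gray
  g→f: f black — skip
  g→l: l black — skip
  g→m: m black — skip
  g→o: o black — skip
  g→k: k black — skip
g black
h gray
  h→d: d black — skip
  h→k: k black — skip
  h→e: e black — skip
  h→f: f black — skip
  h→l: l black — skip
  h→o: o black — skip
  h→g: g black — skip
h black
Every edge goes to a white or black vertex — no back edge, so the graph is acyclic.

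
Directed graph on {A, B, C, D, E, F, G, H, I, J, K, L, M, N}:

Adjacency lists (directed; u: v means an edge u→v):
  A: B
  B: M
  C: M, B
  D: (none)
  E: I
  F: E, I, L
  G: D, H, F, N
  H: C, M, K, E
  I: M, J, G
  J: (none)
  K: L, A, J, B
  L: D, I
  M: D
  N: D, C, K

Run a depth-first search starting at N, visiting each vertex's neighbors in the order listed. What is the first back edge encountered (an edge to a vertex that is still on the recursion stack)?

H→K

DFS from N (visiting each vertex's neighbors in the order listed); mark gray on enter, black on exit:
N gray
  D gray
  D black
  C gray
    M gray
      M→D: D black — skip
    M black
    B gray
      B→M: M black — skip
    B black
  C black
  K gray
    L gray
      L→D: D black — skip
      I gray
        I→M: M black — skip
        J gray
        J black
        G gray
          G→D: D black — skip
          H gray
            H→C: C black — skip
            H→M: M black — skip
            H→K: K is gray → back edge
First back edge: H → K.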